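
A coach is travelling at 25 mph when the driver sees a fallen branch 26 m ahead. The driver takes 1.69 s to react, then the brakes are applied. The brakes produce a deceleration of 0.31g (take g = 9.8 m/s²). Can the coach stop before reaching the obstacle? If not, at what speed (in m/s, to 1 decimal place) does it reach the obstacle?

No — it strikes the obstacle at 9.0 m/s

25 mph × 0.44704 = 11.1760 m/s.
a = 0.31 × 9.8 = 3.038 m/s².
Reaction distance = 11.1760 × 1.69 = 18.887 m.
Braking distance needed to stop: v²/(2a) = 124.903 / 6.076 = 20.557 m, so total needed = 18.887 + 20.557 = 39.444 m > 26 m — it cannot stop.
Distance remaining when braking begins: 26 − 18.887 = 7.113 m.
v² = v₀² − 2a·d = 124.903 − 2 × 3.038 × 7.113 = 81.684 m²/s².
v = √81.684 = 9.038 m/s.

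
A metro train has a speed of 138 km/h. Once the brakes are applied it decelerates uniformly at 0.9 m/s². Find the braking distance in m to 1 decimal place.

138 km/h ÷ 3.6 = 38.3333 m/s.
Braking distance = v²/(2a) = 38.3333² / (2 × 0.900) = 1469.442 / 1.800 = 816.357 m.

Braking distance ≈ 816.4 m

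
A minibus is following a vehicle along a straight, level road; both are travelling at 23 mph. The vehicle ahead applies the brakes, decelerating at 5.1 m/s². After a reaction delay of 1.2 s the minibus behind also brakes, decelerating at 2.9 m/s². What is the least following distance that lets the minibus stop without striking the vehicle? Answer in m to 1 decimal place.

23 mph × 0.44704 = 10.2819 m/s.
Leader travels v²/(2a_L) = 105.717 / 10.200 = 10.364 m before stopping.
Follower covers v·t_r = 10.2819 × 1.2 = 12.338 m while reacting, then v²/(2a_F) = 105.717 / 5.800 = 18.227 m while braking, for a total of 12.338 + 18.227 = 30.565 m.
Since a_F ≤ a_L and the follower starts braking later, the follower is never slower than the leader, so the closest approach is when both have stopped.
Minimum gap = 30.565 − 10.364 = 20.201 m.

Minimum gap ≈ 20.2 m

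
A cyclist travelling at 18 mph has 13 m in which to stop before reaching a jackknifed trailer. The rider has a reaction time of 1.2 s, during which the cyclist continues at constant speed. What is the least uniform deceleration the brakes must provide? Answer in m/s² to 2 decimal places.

18 mph × 0.44704 = 8.0467 m/s.
Distance covered during reaction = 8.0467 × 1.2 = 9.656 m.
Distance available for braking: 13 − 9.656 = 3.344 m.
v² = 2a·d ⇒ a = v²/(2d) = 8.0467² / (2 × 3.344) = 64.749 / 6.688 = 9.6814 m/s².

Required deceleration ≈ 9.68 m/s²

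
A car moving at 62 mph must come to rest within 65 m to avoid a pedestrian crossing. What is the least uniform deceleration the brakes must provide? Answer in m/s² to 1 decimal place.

62 mph × 0.44704 = 27.7165 m/s.
v² = 2a·d ⇒ a = v²/(2d) = 27.7165² / (2 × 65.000) = 768.204 / 130.000 = 5.9093 m/s².

Required deceleration ≈ 5.9 m/s²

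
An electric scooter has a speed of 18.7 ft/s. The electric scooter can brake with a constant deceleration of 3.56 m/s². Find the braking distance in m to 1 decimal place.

18.7 ft/s × 0.3048 = 5.6998 m/s.
Braking distance = v²/(2a) = 5.6998² / (2 × 3.560) = 32.488 / 7.120 = 4.563 m.

Braking distance ≈ 4.6 m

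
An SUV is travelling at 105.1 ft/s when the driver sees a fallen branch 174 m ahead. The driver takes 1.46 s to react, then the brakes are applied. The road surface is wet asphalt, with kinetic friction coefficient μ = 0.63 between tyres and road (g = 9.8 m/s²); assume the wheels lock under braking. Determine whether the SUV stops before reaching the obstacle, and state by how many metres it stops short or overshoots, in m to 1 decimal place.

Yes — it stops 44.1 m short of the obstacle

105.1 ft/s × 0.3048 = 32.0345 m/s.
a = μg = 0.63 × 9.8 = 6.174 m/s².
Reaction distance = 32.0345 × 1.46 = 46.770 m.
Braking distance = v²/(2a) = 1026.209 / 12.348 = 83.107 m.
Total stopping distance = 46.770 + 83.107 = 129.877 m, vs 174 m available — it stops with 174 − 129.877 = 44.123 m to spare.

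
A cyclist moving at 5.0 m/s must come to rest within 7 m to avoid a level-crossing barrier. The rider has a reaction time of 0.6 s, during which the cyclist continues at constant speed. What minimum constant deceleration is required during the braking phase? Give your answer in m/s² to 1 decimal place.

Distance covered during reaction = 5.0000 × 0.6 = 3.000 m.
Distance available for braking: 7 − 3.000 = 4.000 m.
v² = 2a·d ⇒ a = v²/(2d) = 5.0000² / (2 × 4.000) = 25.000 / 8.000 = 3.1250 m/s².

Required deceleration ≈ 3.1 m/s²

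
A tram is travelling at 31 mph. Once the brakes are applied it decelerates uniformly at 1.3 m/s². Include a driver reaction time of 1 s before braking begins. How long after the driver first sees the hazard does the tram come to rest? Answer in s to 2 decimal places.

Total time ≈ 11.66 s

31 mph × 0.44704 = 13.8582 m/s.
Braking time = v/a = 13.8582 / 1.300 = 10.660 s.
Total = 1 + 10.660 = 11.660 s.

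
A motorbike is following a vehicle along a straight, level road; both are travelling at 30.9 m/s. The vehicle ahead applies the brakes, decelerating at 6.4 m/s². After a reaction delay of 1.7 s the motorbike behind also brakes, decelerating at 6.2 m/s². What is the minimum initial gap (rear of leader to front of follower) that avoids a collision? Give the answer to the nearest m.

Leader travels v²/(2a_L) = 954.810 / 12.800 = 74.595 m before stopping.
Follower covers v·t_r = 30.9000 × 1.7 = 52.530 m while reacting, then v²/(2a_F) = 954.810 / 12.400 = 77.001 m while braking, for a total of 52.530 + 77.001 = 129.531 m.
Since a_F ≤ a_L and the follower starts braking later, the follower is never slower than the leader, so the closest approach is when both have stopped.
Minimum gap = 129.531 − 74.595 = 54.936 m.

Minimum gap ≈ 55 m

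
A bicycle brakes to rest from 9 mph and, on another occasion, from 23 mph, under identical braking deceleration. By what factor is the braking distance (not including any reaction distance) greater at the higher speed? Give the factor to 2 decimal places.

Braking distance d = v²/(2a), so with a fixed, d ∝ v².
Factor = (23/9)² = 2.5556² = 6.5311.

Factor ≈ 6.53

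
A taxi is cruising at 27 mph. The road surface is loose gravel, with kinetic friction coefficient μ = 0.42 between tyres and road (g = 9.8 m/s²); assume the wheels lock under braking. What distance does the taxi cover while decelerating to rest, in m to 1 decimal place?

27 mph × 0.44704 = 12.0701 m/s.
a = μg = 0.42 × 9.8 = 4.116 m/s².
Braking distance = v²/(2a) = 12.0701² / (2 × 4.116) = 145.687 / 8.232 = 17.698 m.

Braking distance ≈ 17.7 m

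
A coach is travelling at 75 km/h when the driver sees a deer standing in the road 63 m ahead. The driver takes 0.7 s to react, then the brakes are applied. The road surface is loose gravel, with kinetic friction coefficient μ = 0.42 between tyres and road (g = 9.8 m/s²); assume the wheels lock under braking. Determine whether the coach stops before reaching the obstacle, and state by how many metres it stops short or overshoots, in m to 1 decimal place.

75 km/h ÷ 3.6 = 20.8333 m/s.
a = μg = 0.42 × 9.8 = 4.116 m/s².
Reaction distance = 20.8333 × 0.7 = 14.583 m.
Braking distance = v²/(2a) = 434.026 / 8.232 = 52.724 m.
Total stopping distance = 14.583 + 52.724 = 67.307 m, vs 63 m available — it cannot stop in time and overshoots by 67.307 − 63 = 4.307 m.

No — it overshoots by 4.3 m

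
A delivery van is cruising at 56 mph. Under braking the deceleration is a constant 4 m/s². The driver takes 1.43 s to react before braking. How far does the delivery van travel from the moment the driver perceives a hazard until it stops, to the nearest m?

Total stopping distance ≈ 114 m

56 mph × 0.44704 = 25.0342 m/s.
Reaction distance = v·t_r = 25.0342 × 1.43 = 35.799 m.
Braking distance = v²/(2a) = 25.0342² / (2 × 4.000) = 626.711 / 8.000 = 78.339 m.
Total = 35.799 + 78.339 = 114.138 m.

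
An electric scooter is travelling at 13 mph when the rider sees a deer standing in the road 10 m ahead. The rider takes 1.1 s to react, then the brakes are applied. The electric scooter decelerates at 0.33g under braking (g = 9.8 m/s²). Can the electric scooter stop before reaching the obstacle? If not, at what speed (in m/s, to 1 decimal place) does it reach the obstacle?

No — it strikes the obstacle at 3.2 m/s

13 mph × 0.44704 = 5.8115 m/s.
a = 0.33 × 9.8 = 3.234 m/s².
Reaction distance = 5.8115 × 1.1 = 6.393 m.
Braking distance needed to stop: v²/(2a) = 33.774 / 6.468 = 5.222 m, so total needed = 6.393 + 5.222 = 11.615 m > 10 m — it cannot stop.
Distance remaining when braking begins: 10 − 6.393 = 3.607 m.
v² = v₀² − 2a·d = 33.774 − 2 × 3.234 × 3.607 = 10.444 m²/s².
v = √10.444 = 3.232 m/s.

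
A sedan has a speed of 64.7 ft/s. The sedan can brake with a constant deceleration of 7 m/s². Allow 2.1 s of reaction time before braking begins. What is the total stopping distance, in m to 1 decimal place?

64.7 ft/s × 0.3048 = 19.7206 m/s.
Reaction distance = v·t_r = 19.7206 × 2.1 = 41.413 m.
Braking distance = v²/(2a) = 19.7206² / (2 × 7.000) = 388.902 / 14.000 = 27.779 m.
Total = 41.413 + 27.779 = 69.192 m.

Total stopping distance ≈ 69.2 m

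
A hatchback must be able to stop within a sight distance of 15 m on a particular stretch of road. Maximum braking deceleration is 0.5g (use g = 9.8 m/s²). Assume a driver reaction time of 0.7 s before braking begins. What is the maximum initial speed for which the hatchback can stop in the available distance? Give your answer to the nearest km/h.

Maximum speed ≈ 33 km/h

a = 0.5 × 9.8 = 4.900 m/s².
Stopping distance: v·t_r + v²/(2a) = 15 with t_r = 0.7 s and a = 4.900 m/s².
So v² + 6.860 v − 147.00 = 0.
Positive root: v = −a·t_r + √((a·t_r)² + 2a·d) = −3.430 + √(11.765 + 147.00) = 9.1702 m/s.
9.1702 m/s × 3.6 = 33.013 km/h.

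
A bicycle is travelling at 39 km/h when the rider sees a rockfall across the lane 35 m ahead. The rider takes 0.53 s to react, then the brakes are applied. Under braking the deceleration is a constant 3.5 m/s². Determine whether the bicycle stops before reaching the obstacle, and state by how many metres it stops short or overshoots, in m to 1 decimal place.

Yes — it stops 12.5 m short of the obstacle

39 km/h ÷ 3.6 = 10.8333 m/s.
Reaction distance = 10.8333 × 0.53 = 5.742 m.
Braking distance = v²/(2a) = 117.360 / 7.000 = 16.766 m.
Total stopping distance = 5.742 + 16.766 = 22.508 m, vs 35 m available — it stops with 35 − 22.508 = 12.492 m to spare.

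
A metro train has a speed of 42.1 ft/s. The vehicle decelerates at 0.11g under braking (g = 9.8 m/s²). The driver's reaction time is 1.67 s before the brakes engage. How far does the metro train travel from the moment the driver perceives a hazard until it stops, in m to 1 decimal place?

Total stopping distance ≈ 97.8 m

42.1 ft/s × 0.3048 = 12.8321 m/s.
a = 0.11 × 9.8 = 1.078 m/s².
Reaction distance = v·t_r = 12.8321 × 1.67 = 21.430 m.
Braking distance = v²/(2a) = 12.8321² / (2 × 1.078) = 164.663 / 2.156 = 76.374 m.
Total = 21.430 + 76.374 = 97.804 m.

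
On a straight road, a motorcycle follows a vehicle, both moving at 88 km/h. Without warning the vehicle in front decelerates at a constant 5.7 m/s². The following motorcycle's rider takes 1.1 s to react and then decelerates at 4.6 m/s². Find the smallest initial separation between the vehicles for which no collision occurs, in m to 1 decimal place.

88 km/h ÷ 3.6 = 24.4444 m/s.
Leader travels v²/(2a_L) = 597.529 / 11.400 = 52.415 m before stopping.
Follower covers v·t_r = 24.4444 × 1.1 = 26.889 m while reacting, then v²/(2a_F) = 597.529 / 9.200 = 64.949 m while braking, for a total of 26.889 + 64.949 = 91.838 m.
Since a_F ≤ a_L and the follower starts braking later, the follower is never slower than the leader, so the closest approach is when both have stopped.
Minimum gap = 91.838 − 52.415 = 39.423 m.

Minimum gap ≈ 39.4 m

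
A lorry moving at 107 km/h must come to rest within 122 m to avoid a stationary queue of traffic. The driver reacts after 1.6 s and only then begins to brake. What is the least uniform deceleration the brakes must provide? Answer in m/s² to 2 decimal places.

107 km/h ÷ 3.6 = 29.7222 m/s.
Distance covered during reaction = 29.7222 × 1.6 = 47.556 m.
Distance available for braking: 122 − 47.556 = 74.444 m.
v² = 2a·d ⇒ a = v²/(2d) = 29.7222² / (2 × 74.444) = 883.409 / 148.888 = 5.9334 m/s².

Required deceleration ≈ 5.93 m/s²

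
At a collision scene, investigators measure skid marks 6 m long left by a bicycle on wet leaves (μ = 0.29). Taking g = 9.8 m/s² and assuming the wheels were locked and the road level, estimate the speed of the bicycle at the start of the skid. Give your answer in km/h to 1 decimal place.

Initial speed ≈ 21.0 km/h

Deceleration a = μg = 0.29 × 9.8 = 2.842 m/s².
v = √(2a·d) = √(2 × 2.842 × 6) = √34.104 = 5.8399 m/s.
= 5.8399 × 3.6 = 21.024 km/h.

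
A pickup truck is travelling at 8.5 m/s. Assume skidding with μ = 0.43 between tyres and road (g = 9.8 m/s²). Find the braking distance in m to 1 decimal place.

Braking distance ≈ 8.6 m

a = μg = 0.43 × 9.8 = 4.214 m/s².
Braking distance = v²/(2a) = 8.5000² / (2 × 4.214) = 72.250 / 8.428 = 8.573 m.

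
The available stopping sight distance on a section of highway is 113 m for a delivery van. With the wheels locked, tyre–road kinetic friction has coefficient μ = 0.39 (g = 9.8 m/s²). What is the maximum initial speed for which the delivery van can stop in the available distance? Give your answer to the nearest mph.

Maximum speed ≈ 66 mph

a = μg = 0.39 × 9.8 = 3.822 m/s².
v²/(2a) = d ⇒ v = √(2 × 3.822 × 113) = √863.77 = 29.3900 m/s.
29.3900 m/s ÷ 0.44704 = 65.744 mph.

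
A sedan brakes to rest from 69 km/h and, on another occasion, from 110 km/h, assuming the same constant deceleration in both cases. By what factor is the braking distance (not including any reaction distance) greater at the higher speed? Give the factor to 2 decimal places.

Braking distance d = v²/(2a), so with a fixed, d ∝ v².
Factor = (110/69)² = 1.5942² = 2.5415.

Factor ≈ 2.54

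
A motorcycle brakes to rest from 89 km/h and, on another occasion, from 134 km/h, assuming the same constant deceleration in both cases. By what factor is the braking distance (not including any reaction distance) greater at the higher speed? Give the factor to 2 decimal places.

Braking distance d = v²/(2a), so with a fixed, d ∝ v².
Factor = (134/89)² = 1.5056² = 2.2668.

Factor ≈ 2.27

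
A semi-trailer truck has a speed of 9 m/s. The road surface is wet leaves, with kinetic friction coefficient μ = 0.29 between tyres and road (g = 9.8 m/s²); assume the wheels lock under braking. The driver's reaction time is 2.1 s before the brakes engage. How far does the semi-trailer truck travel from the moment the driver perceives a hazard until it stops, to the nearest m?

Total stopping distance ≈ 33 m

a = μg = 0.29 × 9.8 = 2.842 m/s².
Reaction distance = v·t_r = 9.0000 × 2.1 = 18.900 m.
Braking distance = v²/(2a) = 9.0000² / (2 × 2.842) = 81.000 / 5.684 = 14.251 m.
Total = 18.900 + 14.251 = 33.151 m.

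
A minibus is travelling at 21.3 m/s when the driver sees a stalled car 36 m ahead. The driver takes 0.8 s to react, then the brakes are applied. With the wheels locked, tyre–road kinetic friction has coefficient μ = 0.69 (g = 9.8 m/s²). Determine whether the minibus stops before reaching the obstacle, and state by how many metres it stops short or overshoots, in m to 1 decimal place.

a = μg = 0.69 × 9.8 = 6.762 m/s².
Reaction distance = 21.3000 × 0.8 = 17.040 m.
Braking distance = v²/(2a) = 453.690 / 13.524 = 33.547 m.
Total stopping distance = 17.040 + 33.547 = 50.587 m, vs 36 m available — it cannot stop in time and overshoots by 50.587 − 36 = 14.587 m.

No — it overshoots by 14.6 m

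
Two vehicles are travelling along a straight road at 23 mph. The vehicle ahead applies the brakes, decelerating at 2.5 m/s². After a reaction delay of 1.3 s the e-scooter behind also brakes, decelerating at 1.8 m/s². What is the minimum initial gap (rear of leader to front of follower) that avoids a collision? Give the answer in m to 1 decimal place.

23 mph × 0.44704 = 10.2819 m/s.
Leader travels v²/(2a_L) = 105.717 / 5.000 = 21.143 m before stopping.
Follower covers v·t_r = 10.2819 × 1.3 = 13.366 m while reacting, then v²/(2a_F) = 105.717 / 3.600 = 29.366 m while braking, for a total of 13.366 + 29.366 = 42.732 m.
Since a_F ≤ a_L and the follower starts braking later, the follower is never slower than the leader, so the closest approach is when both have stopped.
Minimum gap = 42.732 − 21.143 = 21.589 m.

Minimum gap ≈ 21.6 m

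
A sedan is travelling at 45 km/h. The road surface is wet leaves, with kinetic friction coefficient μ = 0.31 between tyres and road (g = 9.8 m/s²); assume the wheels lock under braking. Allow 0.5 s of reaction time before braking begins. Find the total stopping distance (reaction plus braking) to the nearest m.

Total stopping distance ≈ 32 m

45 km/h ÷ 3.6 = 12.5000 m/s.
a = μg = 0.31 × 9.8 = 3.038 m/s².
Reaction distance = v·t_r = 12.5000 × 0.5 = 6.250 m.
Braking distance = v²/(2a) = 12.5000² / (2 × 3.038) = 156.250 / 6.076 = 25.716 m.
Total = 6.250 + 25.716 = 31.966 m.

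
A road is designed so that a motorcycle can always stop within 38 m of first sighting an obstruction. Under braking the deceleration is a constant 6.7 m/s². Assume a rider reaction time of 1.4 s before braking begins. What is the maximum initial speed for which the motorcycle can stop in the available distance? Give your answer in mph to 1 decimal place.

Stopping distance: v·t_r + v²/(2a) = 38 with t_r = 1.4 s and a = 6.700 m/s².
So v² + 18.760 v − 509.20 = 0.
Positive root: v = −a·t_r + √((a·t_r)² + 2a·d) = −9.380 + √(87.984 + 509.20) = 15.0573 m/s.
15.0573 m/s ÷ 0.44704 = 33.682 mph.

Maximum speed ≈ 33.7 mph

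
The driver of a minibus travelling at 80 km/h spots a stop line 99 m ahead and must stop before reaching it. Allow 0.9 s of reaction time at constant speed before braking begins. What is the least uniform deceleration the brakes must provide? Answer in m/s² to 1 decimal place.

Required deceleration ≈ 3.1 m/s²

80 km/h ÷ 3.6 = 22.2222 m/s.
Distance covered during reaction = 22.2222 × 0.9 = 20.000 m.
Distance available for braking: 99 − 20.000 = 79.000 m.
v² = 2a·d ⇒ a = v²/(2d) = 22.2222² / (2 × 79.000) = 493.826 / 158.000 = 3.1255 m/s².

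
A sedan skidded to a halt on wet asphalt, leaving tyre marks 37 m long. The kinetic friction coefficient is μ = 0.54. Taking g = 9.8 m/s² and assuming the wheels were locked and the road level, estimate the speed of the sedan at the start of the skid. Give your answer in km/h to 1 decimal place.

Initial speed ≈ 71.2 km/h

Deceleration a = μg = 0.54 × 9.8 = 5.292 m/s².
v = √(2a·d) = √(2 × 5.292 × 37) = √391.608 = 19.7891 m/s.
= 19.7891 × 3.6 = 71.241 km/h.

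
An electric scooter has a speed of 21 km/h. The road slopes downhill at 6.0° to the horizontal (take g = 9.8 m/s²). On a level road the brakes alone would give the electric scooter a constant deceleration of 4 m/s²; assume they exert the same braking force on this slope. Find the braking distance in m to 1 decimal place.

Braking distance ≈ 5.7 m

21 km/h ÷ 3.6 = 5.8333 m/s.
Gravity along the downhill slope reduces the braking deceleration: a_eff = 4.000 − 9.8·sin 6.0° = 4.000 − 1.024 = 2.976 m/s².
Braking distance = v²/(2a) = 5.8333² / (2 × 2.976) = 34.027 / 5.952 = 5.717 m.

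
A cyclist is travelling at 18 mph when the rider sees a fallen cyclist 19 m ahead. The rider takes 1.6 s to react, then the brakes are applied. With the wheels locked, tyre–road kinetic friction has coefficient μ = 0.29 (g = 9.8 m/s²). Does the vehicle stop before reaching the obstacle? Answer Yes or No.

No

18 mph × 0.44704 = 8.0467 m/s.
a = μg = 0.29 × 9.8 = 2.842 m/s².
Reaction distance = 8.0467 × 1.6 = 12.875 m.
Braking distance = v²/(2a) = 64.749 / 5.684 = 11.391 m.
Total stopping distance = 12.875 + 11.391 = 24.266 m, vs 19 m available — it cannot stop in time and overshoots by 24.266 − 19 = 5.266 m.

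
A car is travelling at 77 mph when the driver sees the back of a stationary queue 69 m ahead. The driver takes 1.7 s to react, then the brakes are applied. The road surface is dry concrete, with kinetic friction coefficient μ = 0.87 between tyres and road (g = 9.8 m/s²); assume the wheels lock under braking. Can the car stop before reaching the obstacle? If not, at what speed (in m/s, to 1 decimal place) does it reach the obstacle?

No — it strikes the obstacle at 31.7 m/s

77 mph × 0.44704 = 34.4221 m/s.
a = μg = 0.87 × 9.8 = 8.526 m/s².
Reaction distance = 34.4221 × 1.7 = 58.518 m.
Braking distance needed to stop: v²/(2a) = 1184.881 / 17.052 = 69.486 m, so total needed = 58.518 + 69.486 = 128.004 m > 69 m — it cannot stop.
Distance remaining when braking begins: 69 − 58.518 = 10.482 m.
v² = v₀² − 2a·d = 1184.881 − 2 × 8.526 × 10.482 = 1006.142 m²/s².
v = √1006.142 = 31.720 m/s.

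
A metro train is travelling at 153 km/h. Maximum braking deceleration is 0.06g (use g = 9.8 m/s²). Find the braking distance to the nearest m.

153 km/h ÷ 3.6 = 42.5000 m/s.
a = 0.06 × 9.8 = 0.588 m/s².
Braking distance = v²/(2a) = 42.5000² / (2 × 0.588) = 1806.250 / 1.176 = 1535.927 m.

Braking distance ≈ 1536 m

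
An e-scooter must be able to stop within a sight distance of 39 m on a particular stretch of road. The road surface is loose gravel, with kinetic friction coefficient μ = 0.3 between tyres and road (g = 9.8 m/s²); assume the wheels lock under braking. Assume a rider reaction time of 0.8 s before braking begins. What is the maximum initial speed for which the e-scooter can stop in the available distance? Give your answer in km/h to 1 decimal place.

Maximum speed ≈ 46.7 km/h

a = μg = 0.3 × 9.8 = 2.940 m/s².
Stopping distance: v·t_r + v²/(2a) = 39 with t_r = 0.8 s and a = 2.940 m/s².
So v² + 4.704 v − 229.32 = 0.
Positive root: v = −a·t_r + √((a·t_r)² + 2a·d) = −2.352 + √(5.532 + 229.32) = 12.9729 m/s.
12.9729 m/s × 3.6 = 46.702 km/h.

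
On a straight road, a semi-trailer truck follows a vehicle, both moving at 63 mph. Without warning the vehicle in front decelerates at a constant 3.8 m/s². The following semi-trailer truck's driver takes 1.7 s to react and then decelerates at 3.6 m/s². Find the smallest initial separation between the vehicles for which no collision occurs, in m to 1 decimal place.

63 mph × 0.44704 = 28.1635 m/s.
Leader travels v²/(2a_L) = 793.183 / 7.600 = 104.366 m before stopping.
Follower covers v·t_r = 28.1635 × 1.7 = 47.878 m while reacting, then v²/(2a_F) = 793.183 / 7.200 = 110.164 m while braking, for a total of 47.878 + 110.164 = 158.042 m.
Since a_F ≤ a_L and the follower starts braking later, the follower is never slower than the leader, so the closest approach is when both have stopped.
Minimum gap = 158.042 − 104.366 = 53.676 m.

Minimum gap ≈ 53.7 m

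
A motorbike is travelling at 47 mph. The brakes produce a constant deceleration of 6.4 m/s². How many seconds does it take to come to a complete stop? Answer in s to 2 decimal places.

47 mph × 0.44704 = 21.0109 m/s.
Braking time = v/a = 21.0109 / 6.400 = 3.283 s.

Braking time ≈ 3.28 s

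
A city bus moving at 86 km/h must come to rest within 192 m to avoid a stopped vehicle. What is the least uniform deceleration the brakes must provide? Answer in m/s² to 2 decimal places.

Required deceleration ≈ 1.49 m/s²

86 km/h ÷ 3.6 = 23.8889 m/s.
v² = 2a·d ⇒ a = v²/(2d) = 23.8889² / (2 × 192.000) = 570.680 / 384.000 = 1.4861 m/s².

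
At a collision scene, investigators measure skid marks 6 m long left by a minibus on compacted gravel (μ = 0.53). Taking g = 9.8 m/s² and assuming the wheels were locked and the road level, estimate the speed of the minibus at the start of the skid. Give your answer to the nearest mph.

Deceleration a = μg = 0.53 × 9.8 = 5.194 m/s².
v = √(2a·d) = √(2 × 5.194 × 6) = √62.328 = 7.8948 m/s.
= 7.8948 ÷ 0.44704 = 17.660 mph.

Initial speed ≈ 18 mph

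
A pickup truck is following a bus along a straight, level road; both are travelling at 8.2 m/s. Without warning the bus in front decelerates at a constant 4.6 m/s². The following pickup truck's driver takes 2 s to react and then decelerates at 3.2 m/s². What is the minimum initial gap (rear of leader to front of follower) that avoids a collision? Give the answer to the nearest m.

Minimum gap ≈ 20 m

Leader travels v²/(2a_L) = 67.240 / 9.200 = 7.309 m before stopping.
Follower covers v·t_r = 8.2000 × 2 = 16.400 m while reacting, then v²/(2a_F) = 67.240 / 6.400 = 10.506 m while braking, for a total of 16.400 + 10.506 = 26.906 m.
Since a_F ≤ a_L and the follower starts braking later, the follower is never slower than the leader, so the closest approach is when both have stopped.
Minimum gap = 26.906 − 7.309 = 19.597 m.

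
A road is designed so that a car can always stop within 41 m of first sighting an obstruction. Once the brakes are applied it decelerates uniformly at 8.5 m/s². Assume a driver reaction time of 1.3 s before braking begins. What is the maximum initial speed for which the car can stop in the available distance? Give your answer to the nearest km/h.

Stopping distance: v·t_r + v²/(2a) = 41 with t_r = 1.3 s and a = 8.500 m/s².
So v² + 22.100 v − 697.00 = 0.
Positive root: v = −a·t_r + √((a·t_r)² + 2a·d) = −11.050 + √(122.103 + 697.00) = 17.5700 m/s.
17.5700 m/s × 3.6 = 63.252 km/h.

Maximum speed ≈ 63 km/h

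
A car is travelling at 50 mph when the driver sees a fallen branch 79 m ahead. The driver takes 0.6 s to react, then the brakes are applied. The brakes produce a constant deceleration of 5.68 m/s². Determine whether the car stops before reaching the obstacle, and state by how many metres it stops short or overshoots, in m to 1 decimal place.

Yes — it stops 21.6 m short of the obstacle

50 mph × 0.44704 = 22.3520 m/s.
Reaction distance = 22.3520 × 0.6 = 13.411 m.
Braking distance = v²/(2a) = 499.612 / 11.360 = 43.980 m.
Total stopping distance = 13.411 + 43.980 = 57.391 m, vs 79 m available — it stops with 79 − 57.391 = 21.609 m to spare.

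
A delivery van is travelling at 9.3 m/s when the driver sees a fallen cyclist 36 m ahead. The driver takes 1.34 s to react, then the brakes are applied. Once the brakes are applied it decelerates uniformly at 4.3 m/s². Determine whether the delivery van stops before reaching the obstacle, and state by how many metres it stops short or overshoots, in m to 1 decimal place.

Yes — it stops 13.5 m short of the obstacle

Reaction distance = 9.3000 × 1.34 = 12.462 m.
Braking distance = v²/(2a) = 86.490 / 8.600 = 10.057 m.
Total stopping distance = 12.462 + 10.057 = 22.519 m, vs 36 m available — it stops with 36 − 22.519 = 13.481 m to spare.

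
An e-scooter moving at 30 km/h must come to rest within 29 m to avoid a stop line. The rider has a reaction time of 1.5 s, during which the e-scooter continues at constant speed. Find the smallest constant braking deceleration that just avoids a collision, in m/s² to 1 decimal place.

Required deceleration ≈ 2.1 m/s²

30 km/h ÷ 3.6 = 8.3333 m/s.
Distance covered during reaction = 8.3333 × 1.5 = 12.500 m.
Distance available for braking: 29 − 12.500 = 16.500 m.
v² = 2a·d ⇒ a = v²/(2d) = 8.3333² / (2 × 16.500) = 69.444 / 33.000 = 2.1044 m/s².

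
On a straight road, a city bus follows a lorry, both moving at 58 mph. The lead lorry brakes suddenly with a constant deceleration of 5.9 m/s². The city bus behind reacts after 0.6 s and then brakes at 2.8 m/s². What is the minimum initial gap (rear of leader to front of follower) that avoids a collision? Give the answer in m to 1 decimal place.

58 mph × 0.44704 = 25.9283 m/s.
Leader travels v²/(2a_L) = 672.277 / 11.800 = 56.973 m before stopping.
Follower covers v·t_r = 25.9283 × 0.6 = 15.557 m while reacting, then v²/(2a_F) = 672.277 / 5.600 = 120.049 m while braking, for a total of 15.557 + 120.049 = 135.606 m.
Since a_F ≤ a_L and the follower starts braking later, the follower is never slower than the leader, so the closest approach is when both have stopped.
Minimum gap = 135.606 − 56.973 = 78.633 m.

Minimum gap ≈ 78.6 m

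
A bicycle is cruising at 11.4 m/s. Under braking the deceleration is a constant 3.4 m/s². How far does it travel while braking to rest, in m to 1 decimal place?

Braking distance = v²/(2a) = 11.4000² / (2 × 3.400) = 129.960 / 6.800 = 19.112 m.

Braking distance ≈ 19.1 m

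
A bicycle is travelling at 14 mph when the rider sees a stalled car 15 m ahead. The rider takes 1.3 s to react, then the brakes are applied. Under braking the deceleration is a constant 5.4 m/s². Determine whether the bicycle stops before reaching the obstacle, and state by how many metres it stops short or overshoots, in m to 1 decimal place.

Yes — it stops 3.2 m short of the obstacle

14 mph × 0.44704 = 6.2586 m/s.
Reaction distance = 6.2586 × 1.3 = 8.136 m.
Braking distance = v²/(2a) = 39.170 / 10.800 = 3.627 m.
Total stopping distance = 8.136 + 3.627 = 11.763 m, vs 15 m available — it stops with 15 − 11.763 = 3.237 m to spare.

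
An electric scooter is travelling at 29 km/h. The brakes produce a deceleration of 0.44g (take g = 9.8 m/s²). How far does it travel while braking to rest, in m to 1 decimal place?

29 km/h ÷ 3.6 = 8.0556 m/s.
a = 0.44 × 9.8 = 4.312 m/s².
Braking distance = v²/(2a) = 8.0556² / (2 × 4.312) = 64.893 / 8.624 = 7.525 m.

Braking distance ≈ 7.5 m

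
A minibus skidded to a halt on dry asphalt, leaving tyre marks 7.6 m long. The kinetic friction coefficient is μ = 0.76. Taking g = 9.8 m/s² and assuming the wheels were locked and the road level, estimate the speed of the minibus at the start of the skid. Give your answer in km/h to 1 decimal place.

Initial speed ≈ 38.3 km/h

Deceleration a = μg = 0.76 × 9.8 = 7.448 m/s².
v = √(2a·d) = √(2 × 7.448 × 7.6) = √113.210 = 10.6400 m/s.
= 10.6400 × 3.6 = 38.304 km/h.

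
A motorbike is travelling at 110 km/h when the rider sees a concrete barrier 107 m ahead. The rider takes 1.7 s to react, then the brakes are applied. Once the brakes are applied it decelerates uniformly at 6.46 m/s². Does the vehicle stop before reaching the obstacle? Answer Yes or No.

No

110 km/h ÷ 3.6 = 30.5556 m/s.
Reaction distance = 30.5556 × 1.7 = 51.945 m.
Braking distance = v²/(2a) = 933.645 / 12.920 = 72.264 m.
Total stopping distance = 51.945 + 72.264 = 124.209 m, vs 107 m available — it cannot stop in time and overshoots by 124.209 − 107 = 17.209 m.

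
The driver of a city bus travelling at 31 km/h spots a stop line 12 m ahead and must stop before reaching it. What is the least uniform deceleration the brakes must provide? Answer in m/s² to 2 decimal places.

Required deceleration ≈ 3.09 m/s²

31 km/h ÷ 3.6 = 8.6111 m/s.
v² = 2a·d ⇒ a = v²/(2d) = 8.6111² / (2 × 12.000) = 74.151 / 24.000 = 3.0896 m/s².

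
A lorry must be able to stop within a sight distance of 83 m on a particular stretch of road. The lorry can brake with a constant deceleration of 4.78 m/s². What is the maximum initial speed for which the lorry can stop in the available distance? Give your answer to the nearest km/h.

v²/(2a) = d ⇒ v = √(2 × 4.780 × 83) = √793.48 = 28.1688 m/s.
28.1688 m/s × 3.6 = 101.408 km/h.

Maximum speed ≈ 101 km/h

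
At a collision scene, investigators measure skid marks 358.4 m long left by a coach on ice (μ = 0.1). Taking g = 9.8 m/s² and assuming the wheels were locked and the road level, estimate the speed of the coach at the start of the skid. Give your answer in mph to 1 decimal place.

Initial speed ≈ 59.3 mph

Deceleration a = μg = 0.1 × 9.8 = 0.980 m/s².
v = √(2a·d) = √(2 × 0.980 × 358.4) = √702.464 = 26.5040 m/s.
= 26.5040 ÷ 0.44704 = 59.288 mph.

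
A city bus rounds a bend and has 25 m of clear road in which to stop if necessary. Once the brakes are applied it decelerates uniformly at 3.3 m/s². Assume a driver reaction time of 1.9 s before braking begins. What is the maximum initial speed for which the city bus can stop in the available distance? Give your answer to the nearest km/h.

Stopping distance: v·t_r + v²/(2a) = 25 with t_r = 1.9 s and a = 3.300 m/s².
So v² + 12.540 v − 165.00 = 0.
Positive root: v = −a·t_r + √((a·t_r)² + 2a·d) = −6.270 + √(39.313 + 165.00) = 8.0238 m/s.
8.0238 m/s × 3.6 = 28.886 km/h.

Maximum speed ≈ 29 km/h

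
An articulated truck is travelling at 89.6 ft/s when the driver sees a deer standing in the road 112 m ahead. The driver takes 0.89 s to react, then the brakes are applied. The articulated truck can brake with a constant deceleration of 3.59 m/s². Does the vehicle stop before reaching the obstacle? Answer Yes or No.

No

89.6 ft/s × 0.3048 = 27.3101 m/s.
Reaction distance = 27.3101 × 0.89 = 24.306 m.
Braking distance = v²/(2a) = 745.842 / 7.180 = 103.878 m.
Total stopping distance = 24.306 + 103.878 = 128.184 m, vs 112 m available — it cannot stop in time and overshoots by 128.184 − 112 = 16.184 m.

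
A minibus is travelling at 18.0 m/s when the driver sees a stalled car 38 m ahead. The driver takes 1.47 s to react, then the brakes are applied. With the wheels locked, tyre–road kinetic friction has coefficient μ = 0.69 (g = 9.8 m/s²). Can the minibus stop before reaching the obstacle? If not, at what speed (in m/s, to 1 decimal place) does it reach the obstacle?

No — it strikes the obstacle at 13.0 m/s

a = μg = 0.69 × 9.8 = 6.762 m/s².
Reaction distance = 18.0000 × 1.47 = 26.460 m.
Braking distance needed to stop: v²/(2a) = 324.000 / 13.524 = 23.957 m, so total needed = 26.460 + 23.957 = 50.417 m > 38 m — it cannot stop.
Distance remaining when braking begins: 38 − 26.460 = 11.540 m.
v² = v₀² − 2a·d = 324.000 − 2 × 6.762 × 11.540 = 167.933 m²/s².
v = √167.933 = 12.959 m/s.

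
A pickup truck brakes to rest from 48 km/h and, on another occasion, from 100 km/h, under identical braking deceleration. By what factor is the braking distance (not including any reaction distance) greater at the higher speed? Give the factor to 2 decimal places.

Factor ≈ 4.34

Braking distance d = v²/(2a), so with a fixed, d ∝ v².
Factor = (100/48)² = 2.0833² = 4.3401.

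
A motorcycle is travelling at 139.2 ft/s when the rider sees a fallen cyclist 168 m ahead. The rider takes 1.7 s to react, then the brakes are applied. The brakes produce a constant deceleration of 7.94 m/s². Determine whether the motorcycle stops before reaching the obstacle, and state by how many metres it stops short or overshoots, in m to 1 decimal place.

139.2 ft/s × 0.3048 = 42.4282 m/s.
Reaction distance = 42.4282 × 1.7 = 72.128 m.
Braking distance = v²/(2a) = 1800.152 / 15.880 = 113.360 m.
Total stopping distance = 72.128 + 113.360 = 185.488 m, vs 168 m available — it cannot stop in time and overshoots by 185.488 − 168 = 17.488 m.

No — it overshoots by 17.5 m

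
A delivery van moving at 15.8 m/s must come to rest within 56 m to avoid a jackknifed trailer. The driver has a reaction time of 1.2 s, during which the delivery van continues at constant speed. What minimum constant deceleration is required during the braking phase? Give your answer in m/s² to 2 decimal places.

Distance covered during reaction = 15.8000 × 1.2 = 18.960 m.
Distance available for braking: 56 − 18.960 = 37.040 m.
v² = 2a·d ⇒ a = v²/(2d) = 15.8000² / (2 × 37.040) = 249.640 / 74.080 = 3.3699 m/s².

Required deceleration ≈ 3.37 m/s²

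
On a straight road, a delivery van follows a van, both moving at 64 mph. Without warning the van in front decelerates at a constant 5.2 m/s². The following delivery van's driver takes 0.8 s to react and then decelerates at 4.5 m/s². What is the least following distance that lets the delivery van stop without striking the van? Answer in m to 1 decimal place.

64 mph × 0.44704 = 28.6106 m/s.
Leader travels v²/(2a_L) = 818.566 / 10.400 = 78.708 m before stopping.
Follower covers v·t_r = 28.6106 × 0.8 = 22.888 m while reacting, then v²/(2a_F) = 818.566 / 9.000 = 90.952 m while braking, for a total of 22.888 + 90.952 = 113.840 m.
Since a_F ≤ a_L and the follower starts braking later, the follower is never slower than the leader, so the closest approach is when both have stopped.
Minimum gap = 113.840 − 78.708 = 35.132 m.

Minimum gap ≈ 35.1 m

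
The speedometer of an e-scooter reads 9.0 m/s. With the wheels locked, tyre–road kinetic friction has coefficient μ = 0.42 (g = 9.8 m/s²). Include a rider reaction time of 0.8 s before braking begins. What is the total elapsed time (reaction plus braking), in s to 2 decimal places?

a = μg = 0.42 × 9.8 = 4.116 m/s².
Braking time = v/a = 9.0000 / 4.116 = 2.187 s.
Total = 0.8 + 2.187 = 2.987 s.

Total time ≈ 2.99 s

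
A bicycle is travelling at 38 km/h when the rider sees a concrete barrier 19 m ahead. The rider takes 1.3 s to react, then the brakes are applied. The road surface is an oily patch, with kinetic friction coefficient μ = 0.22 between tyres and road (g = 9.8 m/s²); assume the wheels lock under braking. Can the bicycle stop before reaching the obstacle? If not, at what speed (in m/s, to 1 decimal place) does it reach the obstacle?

No — it strikes the obstacle at 9.4 m/s

38 km/h ÷ 3.6 = 10.5556 m/s.
a = μg = 0.22 × 9.8 = 2.156 m/s².
Reaction distance = 10.5556 × 1.3 = 13.722 m.
Braking distance needed to stop: v²/(2a) = 111.421 / 4.312 = 25.840 m, so total needed = 13.722 + 25.840 = 39.562 m > 19 m — it cannot stop.
Distance remaining when braking begins: 19 − 13.722 = 5.278 m.
v² = v₀² − 2a·d = 111.421 − 2 × 2.156 × 5.278 = 88.662 m²/s².
v = √88.662 = 9.416 m/s.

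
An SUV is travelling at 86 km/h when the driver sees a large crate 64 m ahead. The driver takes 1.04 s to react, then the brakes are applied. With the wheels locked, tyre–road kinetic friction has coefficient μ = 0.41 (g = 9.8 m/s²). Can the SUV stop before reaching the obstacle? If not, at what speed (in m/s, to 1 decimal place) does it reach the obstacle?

No — it strikes the obstacle at 16.0 m/s

86 km/h ÷ 3.6 = 23.8889 m/s.
a = μg = 0.41 × 9.8 = 4.018 m/s².
Reaction distance = 23.8889 × 1.04 = 24.844 m.
Braking distance needed to stop: v²/(2a) = 570.680 / 8.036 = 71.015 m, so total needed = 24.844 + 71.015 = 95.859 m > 64 m — it cannot stop.
Distance remaining when braking begins: 64 − 24.844 = 39.156 m.
v² = v₀² − 2a·d = 570.680 − 2 × 4.018 × 39.156 = 256.022 m²/s².
v = √256.022 = 16.001 m/s.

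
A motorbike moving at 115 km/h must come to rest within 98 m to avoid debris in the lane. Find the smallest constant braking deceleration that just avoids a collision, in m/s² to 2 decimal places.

115 km/h ÷ 3.6 = 31.9444 m/s.
v² = 2a·d ⇒ a = v²/(2d) = 31.9444² / (2 × 98.000) = 1020.445 / 196.000 = 5.2064 m/s².

Required deceleration ≈ 5.21 m/s²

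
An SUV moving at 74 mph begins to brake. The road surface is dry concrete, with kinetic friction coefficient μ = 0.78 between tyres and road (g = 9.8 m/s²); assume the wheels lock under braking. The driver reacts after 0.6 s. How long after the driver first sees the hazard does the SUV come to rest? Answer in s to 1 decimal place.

Total time ≈ 4.9 s

74 mph × 0.44704 = 33.0810 m/s.
a = μg = 0.78 × 9.8 = 7.644 m/s².
Braking time = v/a = 33.0810 / 7.644 = 4.328 s.
Total = 0.6 + 4.328 = 4.928 s.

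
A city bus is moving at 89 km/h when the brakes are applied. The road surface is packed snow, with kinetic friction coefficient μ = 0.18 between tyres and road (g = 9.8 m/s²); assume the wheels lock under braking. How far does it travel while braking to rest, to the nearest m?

Braking distance ≈ 173 m

89 km/h ÷ 3.6 = 24.7222 m/s.
a = μg = 0.18 × 9.8 = 1.764 m/s².
Braking distance = v²/(2a) = 24.7222² / (2 × 1.764) = 611.187 / 3.528 = 173.239 m.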